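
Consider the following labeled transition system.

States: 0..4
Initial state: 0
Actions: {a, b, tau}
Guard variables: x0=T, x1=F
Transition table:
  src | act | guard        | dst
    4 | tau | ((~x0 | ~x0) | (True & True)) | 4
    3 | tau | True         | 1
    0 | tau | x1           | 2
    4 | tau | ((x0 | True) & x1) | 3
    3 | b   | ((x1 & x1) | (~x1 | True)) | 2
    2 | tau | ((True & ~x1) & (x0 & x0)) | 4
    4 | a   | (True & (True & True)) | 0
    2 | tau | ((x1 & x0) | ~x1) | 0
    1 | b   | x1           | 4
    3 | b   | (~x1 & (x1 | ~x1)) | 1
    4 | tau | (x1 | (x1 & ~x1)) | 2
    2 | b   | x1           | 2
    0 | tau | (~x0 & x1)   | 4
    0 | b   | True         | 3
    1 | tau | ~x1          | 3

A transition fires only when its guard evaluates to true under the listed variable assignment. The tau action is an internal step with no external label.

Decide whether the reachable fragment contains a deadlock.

Reachable = {0,1,2,3,4}
  0: b→3  [1 out]
  1: tau→3  [1 out]
  2: tau→0  tau→4  [2 out]
  3: b→1  b→2  tau→1  [3 out]
  4: a→0  tau→4  [2 out]

Answer: DEADLOCK-FREE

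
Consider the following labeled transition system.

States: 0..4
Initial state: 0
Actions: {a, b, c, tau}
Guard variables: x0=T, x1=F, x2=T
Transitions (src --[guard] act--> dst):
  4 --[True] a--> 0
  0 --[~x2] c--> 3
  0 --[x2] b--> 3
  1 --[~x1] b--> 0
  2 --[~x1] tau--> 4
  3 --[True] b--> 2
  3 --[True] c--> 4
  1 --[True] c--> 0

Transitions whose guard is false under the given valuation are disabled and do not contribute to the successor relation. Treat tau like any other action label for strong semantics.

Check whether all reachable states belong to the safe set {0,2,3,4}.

Inv-set: {0,2,3,4}
R = {0,2,3,4}
  0: safe
  2: safe
  3: safe
  4: safe

Answer: INVARIANT HOLDS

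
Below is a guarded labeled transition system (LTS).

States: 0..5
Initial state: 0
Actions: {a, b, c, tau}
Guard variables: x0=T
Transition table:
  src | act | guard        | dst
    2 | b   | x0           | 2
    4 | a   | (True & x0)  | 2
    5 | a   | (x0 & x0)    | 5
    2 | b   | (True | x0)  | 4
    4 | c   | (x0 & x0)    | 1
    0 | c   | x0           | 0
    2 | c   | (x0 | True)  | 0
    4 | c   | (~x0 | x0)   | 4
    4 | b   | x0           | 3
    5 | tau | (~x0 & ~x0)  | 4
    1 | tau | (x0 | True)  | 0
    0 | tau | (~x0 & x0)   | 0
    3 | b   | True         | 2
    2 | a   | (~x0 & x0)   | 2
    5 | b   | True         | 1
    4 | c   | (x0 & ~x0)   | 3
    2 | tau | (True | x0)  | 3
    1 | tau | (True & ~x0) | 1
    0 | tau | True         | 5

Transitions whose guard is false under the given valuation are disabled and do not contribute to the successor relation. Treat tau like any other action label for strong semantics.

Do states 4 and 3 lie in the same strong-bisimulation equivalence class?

Answer: NOT BISIMILAR

Working:
Refine partition for ~:
  round 0: {{0,1,2,3,4,5}}
  round 1: {{0},{1},{2},{3},{4},{5}}
stable after 2 split(s): 6 block(s)
4∈{4}, 3∈{3}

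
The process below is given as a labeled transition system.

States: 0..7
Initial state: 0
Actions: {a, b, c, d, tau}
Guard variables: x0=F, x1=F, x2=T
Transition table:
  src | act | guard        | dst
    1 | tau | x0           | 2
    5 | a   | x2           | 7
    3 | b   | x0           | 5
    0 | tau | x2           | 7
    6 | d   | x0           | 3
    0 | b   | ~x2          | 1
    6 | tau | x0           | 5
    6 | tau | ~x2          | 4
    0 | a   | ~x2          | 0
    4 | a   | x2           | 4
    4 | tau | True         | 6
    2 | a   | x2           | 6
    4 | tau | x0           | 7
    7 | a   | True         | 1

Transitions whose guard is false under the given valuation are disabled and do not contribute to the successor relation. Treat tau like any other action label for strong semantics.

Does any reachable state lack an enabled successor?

Reachable = {0,1,7}
  0: tau→7  [1 out]
  1: ∅  [no exit]
  7: a→1  [1 out]
witness 1: tau·a

Answer: DEADLOCK at state 1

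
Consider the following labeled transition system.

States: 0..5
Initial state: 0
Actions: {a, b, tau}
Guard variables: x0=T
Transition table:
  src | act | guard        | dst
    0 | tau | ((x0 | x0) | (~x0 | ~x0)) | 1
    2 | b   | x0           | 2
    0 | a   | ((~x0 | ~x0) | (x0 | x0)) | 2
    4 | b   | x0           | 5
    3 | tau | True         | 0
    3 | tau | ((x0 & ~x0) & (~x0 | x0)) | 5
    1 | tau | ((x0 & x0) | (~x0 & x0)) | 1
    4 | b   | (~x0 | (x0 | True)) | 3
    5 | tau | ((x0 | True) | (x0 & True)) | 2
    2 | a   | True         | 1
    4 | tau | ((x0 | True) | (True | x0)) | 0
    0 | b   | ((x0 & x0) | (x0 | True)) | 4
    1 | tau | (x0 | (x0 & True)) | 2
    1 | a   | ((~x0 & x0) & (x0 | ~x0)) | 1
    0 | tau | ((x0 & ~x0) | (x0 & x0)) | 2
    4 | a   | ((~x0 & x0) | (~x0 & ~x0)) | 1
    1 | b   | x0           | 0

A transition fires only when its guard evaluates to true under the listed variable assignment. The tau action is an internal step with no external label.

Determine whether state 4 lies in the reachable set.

After dropping false guards: 14 live edges.
L0 = {0}
L1 = {1,2,4}  total {0,1,2,4}
L2 = {3,5}  total {0,1,2,3,4,5}
Reachable = {0,1,2,3,4,5}
trace reaching 4: b

Answer: REACHABLE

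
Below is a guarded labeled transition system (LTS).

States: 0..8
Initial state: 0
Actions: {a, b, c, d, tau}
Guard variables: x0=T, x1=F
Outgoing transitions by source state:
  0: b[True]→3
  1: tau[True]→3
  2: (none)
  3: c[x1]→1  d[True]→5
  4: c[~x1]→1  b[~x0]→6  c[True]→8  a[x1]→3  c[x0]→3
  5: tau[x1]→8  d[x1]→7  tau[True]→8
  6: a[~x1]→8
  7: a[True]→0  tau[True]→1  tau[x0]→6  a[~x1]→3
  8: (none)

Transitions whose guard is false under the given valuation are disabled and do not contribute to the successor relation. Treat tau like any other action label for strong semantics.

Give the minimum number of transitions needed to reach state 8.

Layered search for 8:
  depth 0: {0}
  depth 1: {3}
  depth 2: {5}
  depth 3: {8}
depth(8)=3, e.g. b·d·tau

Answer: 3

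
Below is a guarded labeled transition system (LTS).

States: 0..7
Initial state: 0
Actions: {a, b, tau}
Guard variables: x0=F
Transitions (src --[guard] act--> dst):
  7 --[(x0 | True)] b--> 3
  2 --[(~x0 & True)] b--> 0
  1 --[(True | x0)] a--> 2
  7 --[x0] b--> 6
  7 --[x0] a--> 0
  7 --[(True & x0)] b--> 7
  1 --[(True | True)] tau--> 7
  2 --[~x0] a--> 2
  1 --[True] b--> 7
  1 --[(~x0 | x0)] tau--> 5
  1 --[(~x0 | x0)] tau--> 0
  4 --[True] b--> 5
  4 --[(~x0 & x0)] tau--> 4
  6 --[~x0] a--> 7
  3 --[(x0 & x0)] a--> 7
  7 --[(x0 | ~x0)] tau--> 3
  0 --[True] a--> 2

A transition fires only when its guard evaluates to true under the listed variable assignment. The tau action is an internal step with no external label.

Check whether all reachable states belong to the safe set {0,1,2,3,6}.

Answer: INVARIANT HOLDS

Working:
Allowed set {0,1,2,3,6}
R = {0,2}
  0: ✓
  2: ✓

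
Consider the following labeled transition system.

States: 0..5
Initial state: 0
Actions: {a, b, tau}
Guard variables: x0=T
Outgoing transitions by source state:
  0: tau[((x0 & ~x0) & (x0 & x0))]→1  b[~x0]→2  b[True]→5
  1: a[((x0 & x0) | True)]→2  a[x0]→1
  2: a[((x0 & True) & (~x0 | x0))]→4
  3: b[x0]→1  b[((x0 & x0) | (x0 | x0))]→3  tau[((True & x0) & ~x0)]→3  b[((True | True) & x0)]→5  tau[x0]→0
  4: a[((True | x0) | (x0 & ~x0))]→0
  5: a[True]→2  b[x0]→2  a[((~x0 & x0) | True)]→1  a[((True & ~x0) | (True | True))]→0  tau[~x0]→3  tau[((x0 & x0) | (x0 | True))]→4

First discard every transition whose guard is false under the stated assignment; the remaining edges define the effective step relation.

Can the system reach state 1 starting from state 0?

After dropping false guards: 14 live edges.
Layer 0: {0}
Layer 1: {5}  now seen {0,5}
Layer 2: {1,2,4}  now seen {0,1,2,4,5}
Reachable = {0,1,2,4,5}
trace reaching 1: b·a

Answer: REACHABLE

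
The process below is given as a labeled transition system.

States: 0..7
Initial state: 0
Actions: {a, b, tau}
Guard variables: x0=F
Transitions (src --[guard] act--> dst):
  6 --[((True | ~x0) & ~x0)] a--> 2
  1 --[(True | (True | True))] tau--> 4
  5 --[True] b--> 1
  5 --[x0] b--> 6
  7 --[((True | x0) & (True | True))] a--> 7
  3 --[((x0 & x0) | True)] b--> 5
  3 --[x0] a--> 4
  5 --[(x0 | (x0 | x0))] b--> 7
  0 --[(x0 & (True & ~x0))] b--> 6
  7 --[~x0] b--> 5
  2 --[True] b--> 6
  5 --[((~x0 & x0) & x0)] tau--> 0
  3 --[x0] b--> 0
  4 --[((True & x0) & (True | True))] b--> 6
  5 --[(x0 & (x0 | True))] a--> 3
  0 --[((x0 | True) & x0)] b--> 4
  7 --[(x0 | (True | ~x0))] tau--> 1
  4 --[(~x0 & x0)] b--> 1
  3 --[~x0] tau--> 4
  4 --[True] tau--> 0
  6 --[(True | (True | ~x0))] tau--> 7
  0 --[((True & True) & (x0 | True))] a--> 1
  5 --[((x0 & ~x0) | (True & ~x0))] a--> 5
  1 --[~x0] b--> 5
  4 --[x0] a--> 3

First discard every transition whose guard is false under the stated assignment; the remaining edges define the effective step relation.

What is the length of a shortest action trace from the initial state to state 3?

Layered search for 3:
  Layer 0: {0}
  Layer 1: {1}
  Layer 2: {4,5}
3 never appears.

Answer: UNREACHABLE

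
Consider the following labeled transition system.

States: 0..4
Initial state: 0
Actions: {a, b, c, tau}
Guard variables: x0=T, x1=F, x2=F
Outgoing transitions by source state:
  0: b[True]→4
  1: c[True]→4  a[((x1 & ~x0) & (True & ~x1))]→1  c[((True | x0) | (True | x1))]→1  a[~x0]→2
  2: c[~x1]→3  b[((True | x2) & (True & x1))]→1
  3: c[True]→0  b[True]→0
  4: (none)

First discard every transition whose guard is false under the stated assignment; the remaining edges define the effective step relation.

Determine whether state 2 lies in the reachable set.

Answer: UNREACHABLE

Working:
Guard filter leaves 6 enabled edge(s).
L0 = {0}
L1 = {4}  cumulative {0,4}
R = {0,4}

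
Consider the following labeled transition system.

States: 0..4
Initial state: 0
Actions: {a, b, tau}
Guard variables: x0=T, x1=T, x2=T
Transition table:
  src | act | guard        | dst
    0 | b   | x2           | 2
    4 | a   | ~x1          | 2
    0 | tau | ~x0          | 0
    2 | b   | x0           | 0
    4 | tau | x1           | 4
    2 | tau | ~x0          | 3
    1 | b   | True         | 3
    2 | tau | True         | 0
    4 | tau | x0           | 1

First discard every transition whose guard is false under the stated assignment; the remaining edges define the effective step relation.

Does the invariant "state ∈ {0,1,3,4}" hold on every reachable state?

Inv-set: {0,1,3,4}
R = {0,2}
  0: ok
  2: ✗ unsafe
reach 2 via b — violates

Answer: INVARIANT VIOLATED at state 2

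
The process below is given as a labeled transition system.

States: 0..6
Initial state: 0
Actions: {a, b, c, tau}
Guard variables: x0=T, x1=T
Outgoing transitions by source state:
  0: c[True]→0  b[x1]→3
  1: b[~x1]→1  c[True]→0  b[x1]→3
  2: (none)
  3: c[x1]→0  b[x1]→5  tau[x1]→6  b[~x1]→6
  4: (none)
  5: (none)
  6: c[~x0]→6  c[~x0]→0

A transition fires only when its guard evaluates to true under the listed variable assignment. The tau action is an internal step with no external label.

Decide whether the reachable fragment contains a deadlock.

R = {0,3,5,6}
  0: b→3  c→0  [2 out]
  3: b→5  c→0  tau→6  [3 out]
  5: ∅  [deadlock]
  6: ∅  [deadlock]
witness 5: b·b

Answer: DEADLOCK at state 5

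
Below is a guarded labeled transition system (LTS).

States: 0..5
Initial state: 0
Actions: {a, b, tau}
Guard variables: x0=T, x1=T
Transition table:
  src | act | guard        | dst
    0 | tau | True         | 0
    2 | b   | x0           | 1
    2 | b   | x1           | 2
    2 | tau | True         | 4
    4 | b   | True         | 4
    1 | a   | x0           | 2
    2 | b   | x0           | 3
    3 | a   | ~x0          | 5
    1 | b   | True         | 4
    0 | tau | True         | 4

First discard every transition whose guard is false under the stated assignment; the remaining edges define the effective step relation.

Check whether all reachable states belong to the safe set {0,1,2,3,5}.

Inv-set: {0,1,2,3,5}
Reachable = {0,4}
  0: safe
  4: VIOLATES
reach 4 via tau — violates

Answer: INVARIANT VIOLATED at state 4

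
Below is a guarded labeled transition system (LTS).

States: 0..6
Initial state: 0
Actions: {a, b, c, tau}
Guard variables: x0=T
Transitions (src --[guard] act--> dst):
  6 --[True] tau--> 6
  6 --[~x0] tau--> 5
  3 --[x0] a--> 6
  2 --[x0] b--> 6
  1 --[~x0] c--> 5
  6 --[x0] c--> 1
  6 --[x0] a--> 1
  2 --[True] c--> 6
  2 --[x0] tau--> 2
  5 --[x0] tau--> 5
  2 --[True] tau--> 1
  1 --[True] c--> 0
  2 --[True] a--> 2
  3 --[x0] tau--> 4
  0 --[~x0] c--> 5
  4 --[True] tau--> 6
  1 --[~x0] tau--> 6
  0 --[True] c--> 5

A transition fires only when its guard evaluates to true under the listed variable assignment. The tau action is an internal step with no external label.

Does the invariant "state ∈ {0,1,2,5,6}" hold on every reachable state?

Answer: INVARIANT HOLDS

Working:
Inv-set: {0,1,2,5,6}
Reachable = {0,5}
  0: ok
  5: ok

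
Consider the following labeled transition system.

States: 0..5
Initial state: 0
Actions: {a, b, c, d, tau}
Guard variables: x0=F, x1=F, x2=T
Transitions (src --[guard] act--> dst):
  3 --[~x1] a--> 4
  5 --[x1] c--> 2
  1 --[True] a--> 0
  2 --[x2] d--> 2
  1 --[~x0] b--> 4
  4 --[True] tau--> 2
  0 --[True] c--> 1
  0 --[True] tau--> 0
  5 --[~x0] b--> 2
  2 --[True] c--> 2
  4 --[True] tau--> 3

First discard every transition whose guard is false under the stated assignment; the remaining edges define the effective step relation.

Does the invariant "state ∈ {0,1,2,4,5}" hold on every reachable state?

Answer: INVARIANT VIOLATED at state 3

Working:
Inv-set: {0,1,2,4,5}
Reach set: {0,1,2,3,4}
  0: ✓
  1: ✓
  2: ✓
  3: VIOLATES
  4: ✓
witness against invariant: c·b·tau → 3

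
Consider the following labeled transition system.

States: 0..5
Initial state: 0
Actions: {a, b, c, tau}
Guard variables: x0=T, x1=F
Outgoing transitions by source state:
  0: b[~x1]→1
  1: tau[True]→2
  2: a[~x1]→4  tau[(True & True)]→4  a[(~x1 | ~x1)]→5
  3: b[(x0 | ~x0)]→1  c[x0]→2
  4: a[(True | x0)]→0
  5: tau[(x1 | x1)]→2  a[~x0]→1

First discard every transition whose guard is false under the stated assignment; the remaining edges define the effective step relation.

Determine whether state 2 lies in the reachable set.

Answer: REACHABLE

Trace:
After dropping false guards: 8 live edges.
depth 0: {0}
depth 1: {1}  total {0,1}
depth 2: {2}  total {0,1,2}
depth 3: {4,5}  total {0,1,2,4,5}
Reachable = {0,1,2,4,5}
witness 2: b·tau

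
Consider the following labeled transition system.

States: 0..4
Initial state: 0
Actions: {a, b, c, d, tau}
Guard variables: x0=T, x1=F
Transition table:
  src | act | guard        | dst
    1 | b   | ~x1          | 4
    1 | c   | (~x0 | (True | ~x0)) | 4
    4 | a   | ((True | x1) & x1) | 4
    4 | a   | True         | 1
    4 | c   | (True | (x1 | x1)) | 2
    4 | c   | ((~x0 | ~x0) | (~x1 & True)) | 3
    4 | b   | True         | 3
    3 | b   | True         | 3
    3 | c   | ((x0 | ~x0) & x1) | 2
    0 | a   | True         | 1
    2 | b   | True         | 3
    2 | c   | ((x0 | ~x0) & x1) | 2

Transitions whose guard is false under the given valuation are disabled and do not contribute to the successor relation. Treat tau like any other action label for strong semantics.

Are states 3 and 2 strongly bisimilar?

Compute ~ classes (split until stable):
  π0 = {{0,1,2,3,4}}
  π1 = {{0},{1},{2,3},{4}}
Fixed point at round 2; 4 class(es).
class of 3: {2,3}; class of 2: {2,3}

Answer: BISIMILAR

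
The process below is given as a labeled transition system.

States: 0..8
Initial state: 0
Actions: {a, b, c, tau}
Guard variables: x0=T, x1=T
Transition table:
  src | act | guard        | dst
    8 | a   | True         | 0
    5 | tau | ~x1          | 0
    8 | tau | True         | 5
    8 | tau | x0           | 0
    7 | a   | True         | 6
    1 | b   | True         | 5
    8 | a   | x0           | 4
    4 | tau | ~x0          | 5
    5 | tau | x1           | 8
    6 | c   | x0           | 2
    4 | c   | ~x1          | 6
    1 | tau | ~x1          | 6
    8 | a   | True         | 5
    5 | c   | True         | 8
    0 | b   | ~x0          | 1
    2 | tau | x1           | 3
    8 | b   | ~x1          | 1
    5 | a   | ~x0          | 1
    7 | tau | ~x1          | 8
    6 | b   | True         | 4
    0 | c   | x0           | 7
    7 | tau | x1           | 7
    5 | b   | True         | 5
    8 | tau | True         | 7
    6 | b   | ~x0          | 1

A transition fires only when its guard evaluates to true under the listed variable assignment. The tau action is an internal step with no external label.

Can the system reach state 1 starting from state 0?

Guard filter leaves 16 enabled edge(s).
L0 = {0}
L1 = {7}  total {0,7}
L2 = {6}  total {0,6,7}
L3 = {2,4}  total {0,2,4,6,7}
L4 = {3}  total {0,2,3,4,6,7}
R = {0,2,3,4,6,7}

Answer: UNREACHABLE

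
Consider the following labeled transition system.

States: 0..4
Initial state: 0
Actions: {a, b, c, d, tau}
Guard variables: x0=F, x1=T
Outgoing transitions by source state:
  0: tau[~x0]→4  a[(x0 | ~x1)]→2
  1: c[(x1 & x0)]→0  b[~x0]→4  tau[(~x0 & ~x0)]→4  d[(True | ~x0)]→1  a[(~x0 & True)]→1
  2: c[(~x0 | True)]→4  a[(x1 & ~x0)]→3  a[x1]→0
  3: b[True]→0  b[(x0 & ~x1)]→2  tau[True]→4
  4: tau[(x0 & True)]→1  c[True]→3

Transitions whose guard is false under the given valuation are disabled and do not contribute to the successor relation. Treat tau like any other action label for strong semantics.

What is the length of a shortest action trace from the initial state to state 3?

Breadth-first toward 3:
  depth 0: {0}
  depth 1: {4}
  depth 2: {3}
first hit 3 at d=2 via tau·c

Answer: 2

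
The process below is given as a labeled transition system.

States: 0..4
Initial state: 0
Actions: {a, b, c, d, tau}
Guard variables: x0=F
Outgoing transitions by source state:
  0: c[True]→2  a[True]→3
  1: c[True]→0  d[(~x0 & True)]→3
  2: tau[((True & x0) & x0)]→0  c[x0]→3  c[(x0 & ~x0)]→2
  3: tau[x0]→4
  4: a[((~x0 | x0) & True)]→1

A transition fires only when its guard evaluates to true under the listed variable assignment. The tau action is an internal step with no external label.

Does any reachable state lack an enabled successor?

Reachable = {0,2,3}
  0: a→3  c→2  [deg 2]
  2: ∅  [deadlock]
  3: ∅  [deadlock]
trace reaching 2: c

Answer: DEADLOCK at state 2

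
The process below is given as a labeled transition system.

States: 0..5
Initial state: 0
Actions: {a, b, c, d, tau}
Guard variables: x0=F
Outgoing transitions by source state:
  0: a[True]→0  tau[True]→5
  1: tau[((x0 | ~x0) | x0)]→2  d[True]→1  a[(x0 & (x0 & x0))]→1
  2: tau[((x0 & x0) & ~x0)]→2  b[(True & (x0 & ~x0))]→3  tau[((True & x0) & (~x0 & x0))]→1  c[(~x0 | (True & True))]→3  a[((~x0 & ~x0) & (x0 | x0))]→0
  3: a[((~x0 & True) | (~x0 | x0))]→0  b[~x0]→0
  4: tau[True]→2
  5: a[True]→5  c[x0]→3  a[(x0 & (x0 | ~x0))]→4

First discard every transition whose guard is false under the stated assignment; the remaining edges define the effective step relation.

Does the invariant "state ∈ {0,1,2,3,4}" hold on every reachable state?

Answer: INVARIANT VIOLATED at state 5

Working:
Allowed set {0,1,2,3,4}
Reachable = {0,5}
  0: ✓
  5: VIOLATES
reach 5 via tau — violates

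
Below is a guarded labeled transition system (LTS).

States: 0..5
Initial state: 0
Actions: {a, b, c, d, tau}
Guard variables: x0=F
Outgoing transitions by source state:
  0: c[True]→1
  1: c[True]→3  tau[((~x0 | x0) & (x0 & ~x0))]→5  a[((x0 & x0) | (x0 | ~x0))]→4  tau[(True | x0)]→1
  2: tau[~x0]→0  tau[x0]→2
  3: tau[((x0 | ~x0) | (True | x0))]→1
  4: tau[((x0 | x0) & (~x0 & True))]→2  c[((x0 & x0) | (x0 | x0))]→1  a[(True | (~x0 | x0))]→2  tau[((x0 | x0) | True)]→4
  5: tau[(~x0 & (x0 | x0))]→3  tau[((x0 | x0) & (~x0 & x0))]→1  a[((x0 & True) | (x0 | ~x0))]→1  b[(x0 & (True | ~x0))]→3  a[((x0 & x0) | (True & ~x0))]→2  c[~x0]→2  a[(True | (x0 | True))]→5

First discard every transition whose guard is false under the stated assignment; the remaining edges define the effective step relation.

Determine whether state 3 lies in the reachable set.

12 transition(s) survive guard evaluation.
Layer 0: {0}
Layer 1: {1}  total {0,1}
Layer 2: {3,4}  total {0,1,3,4}
Layer 3: {2}  total {0,1,2,3,4}
Reach set: {0,1,2,3,4}
trace reaching 3: c·c

Answer: REACHABLE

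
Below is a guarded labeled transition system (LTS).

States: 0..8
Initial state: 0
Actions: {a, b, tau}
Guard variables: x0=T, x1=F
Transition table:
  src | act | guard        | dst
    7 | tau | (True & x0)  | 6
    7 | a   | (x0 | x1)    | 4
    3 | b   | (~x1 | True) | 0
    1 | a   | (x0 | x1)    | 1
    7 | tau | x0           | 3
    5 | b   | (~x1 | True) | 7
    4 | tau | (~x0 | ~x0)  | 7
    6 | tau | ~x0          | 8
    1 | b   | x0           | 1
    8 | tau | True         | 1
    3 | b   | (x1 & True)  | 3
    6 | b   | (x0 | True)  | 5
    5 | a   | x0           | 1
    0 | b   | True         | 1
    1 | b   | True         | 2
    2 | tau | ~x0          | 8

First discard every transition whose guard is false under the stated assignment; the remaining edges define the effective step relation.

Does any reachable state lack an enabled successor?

Reach set: {0,1,2}
  0: b→1  [1 out]
  1: a→1  b→1  b→2  [3 out]
  2: ∅  [STUCK]
witness 2: b·b

Answer: DEADLOCK at state 2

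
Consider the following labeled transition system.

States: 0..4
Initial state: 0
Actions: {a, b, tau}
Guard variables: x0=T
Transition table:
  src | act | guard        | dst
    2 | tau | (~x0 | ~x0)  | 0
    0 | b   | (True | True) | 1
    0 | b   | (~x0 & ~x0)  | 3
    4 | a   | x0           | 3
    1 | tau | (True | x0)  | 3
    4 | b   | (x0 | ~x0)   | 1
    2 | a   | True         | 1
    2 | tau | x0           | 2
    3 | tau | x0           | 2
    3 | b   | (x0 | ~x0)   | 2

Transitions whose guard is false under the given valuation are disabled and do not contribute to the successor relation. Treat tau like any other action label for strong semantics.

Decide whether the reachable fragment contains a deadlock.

Answer: DEADLOCK-FREE

Trace:
Reach set: {0,1,2,3}
  0: b→1  [1 out]
  1: tau→3  [1 out]
  2: a→1  tau→2  [2 out]
  3: b→2  tau→2  [2 out]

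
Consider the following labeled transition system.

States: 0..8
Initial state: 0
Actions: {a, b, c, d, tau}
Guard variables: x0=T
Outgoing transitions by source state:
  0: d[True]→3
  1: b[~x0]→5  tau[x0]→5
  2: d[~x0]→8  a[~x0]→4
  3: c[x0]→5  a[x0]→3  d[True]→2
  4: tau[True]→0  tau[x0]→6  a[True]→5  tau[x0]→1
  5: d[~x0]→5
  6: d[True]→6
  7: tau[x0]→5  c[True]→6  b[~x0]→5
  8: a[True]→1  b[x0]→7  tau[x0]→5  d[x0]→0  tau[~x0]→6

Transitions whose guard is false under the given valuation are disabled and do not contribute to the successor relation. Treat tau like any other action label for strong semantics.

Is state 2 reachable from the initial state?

Answer: REACHABLE

Working:
After dropping false guards: 16 live edges.
Layer 0: {0}
Layer 1: {3}  total {0,3}
Layer 2: {2,5}  total {0,2,3,5}
Reach set: {0,2,3,5}
witness 2: d·d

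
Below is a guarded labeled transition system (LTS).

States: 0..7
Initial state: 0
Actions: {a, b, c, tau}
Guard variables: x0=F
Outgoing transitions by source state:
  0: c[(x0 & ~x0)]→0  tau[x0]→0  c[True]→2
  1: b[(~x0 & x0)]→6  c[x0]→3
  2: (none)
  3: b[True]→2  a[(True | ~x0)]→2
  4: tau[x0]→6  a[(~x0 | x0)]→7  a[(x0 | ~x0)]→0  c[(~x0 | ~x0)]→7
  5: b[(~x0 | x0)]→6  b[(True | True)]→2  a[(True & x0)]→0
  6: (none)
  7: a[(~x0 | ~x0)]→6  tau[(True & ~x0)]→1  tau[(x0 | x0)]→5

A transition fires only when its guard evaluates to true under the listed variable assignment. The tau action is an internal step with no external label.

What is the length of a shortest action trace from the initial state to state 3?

Breadth-first toward 3:
  depth 0: {0}
  depth 1: {2}
3 never appears.

Answer: UNREACHABLE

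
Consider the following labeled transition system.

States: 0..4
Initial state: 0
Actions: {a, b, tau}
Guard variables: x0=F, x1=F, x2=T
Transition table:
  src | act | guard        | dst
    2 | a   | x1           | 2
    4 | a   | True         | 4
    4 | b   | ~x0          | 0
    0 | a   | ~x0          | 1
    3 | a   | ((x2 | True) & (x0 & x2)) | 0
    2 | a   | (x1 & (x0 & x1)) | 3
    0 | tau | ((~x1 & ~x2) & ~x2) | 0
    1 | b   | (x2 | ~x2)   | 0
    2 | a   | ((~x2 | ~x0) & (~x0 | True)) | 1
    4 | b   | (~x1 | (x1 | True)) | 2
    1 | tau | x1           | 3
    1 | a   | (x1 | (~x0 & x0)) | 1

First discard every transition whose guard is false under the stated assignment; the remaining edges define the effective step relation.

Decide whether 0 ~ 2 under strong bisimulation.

Bisimulation quotient by refinement:
  round 0: {{0,1,2,3,4}}
  round 1: {{0,2},{1},{3},{4}}
4 equivalence class(es) (converged in 2)
[0]={0,2}  [2]={0,2}

Answer: BISIMILAR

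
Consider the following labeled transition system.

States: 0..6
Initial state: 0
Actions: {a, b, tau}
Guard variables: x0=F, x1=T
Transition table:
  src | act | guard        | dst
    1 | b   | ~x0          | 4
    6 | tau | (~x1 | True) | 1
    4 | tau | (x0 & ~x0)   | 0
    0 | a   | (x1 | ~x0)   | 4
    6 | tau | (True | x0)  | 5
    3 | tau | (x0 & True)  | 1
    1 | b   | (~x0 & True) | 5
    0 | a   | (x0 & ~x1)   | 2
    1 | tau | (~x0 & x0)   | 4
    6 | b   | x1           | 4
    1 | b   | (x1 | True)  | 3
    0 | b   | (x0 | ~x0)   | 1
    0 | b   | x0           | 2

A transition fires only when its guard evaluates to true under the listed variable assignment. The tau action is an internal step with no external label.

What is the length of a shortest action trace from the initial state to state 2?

Layered search for 2:
  L0 = {0}
  L1 = {1,4}
  L2 = {3,5}
2 never appears.

Answer: UNREACHABLE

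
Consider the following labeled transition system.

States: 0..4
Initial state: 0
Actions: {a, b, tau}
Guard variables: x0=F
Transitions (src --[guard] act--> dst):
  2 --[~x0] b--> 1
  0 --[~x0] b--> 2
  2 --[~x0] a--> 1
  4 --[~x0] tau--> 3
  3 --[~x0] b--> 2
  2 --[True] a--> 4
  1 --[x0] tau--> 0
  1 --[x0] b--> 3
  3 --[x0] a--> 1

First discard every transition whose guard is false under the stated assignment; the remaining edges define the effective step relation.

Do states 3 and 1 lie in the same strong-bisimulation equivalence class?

Bisimulation quotient by refinement:
  P[0] = {{0,1,2,3,4}}
  P[1] = {{0,3},{1},{2},{4}}
Fixed point at round 2; 4 class(es).
[3]={0,3}  [1]={1}

Answer: NOT BISIMILAR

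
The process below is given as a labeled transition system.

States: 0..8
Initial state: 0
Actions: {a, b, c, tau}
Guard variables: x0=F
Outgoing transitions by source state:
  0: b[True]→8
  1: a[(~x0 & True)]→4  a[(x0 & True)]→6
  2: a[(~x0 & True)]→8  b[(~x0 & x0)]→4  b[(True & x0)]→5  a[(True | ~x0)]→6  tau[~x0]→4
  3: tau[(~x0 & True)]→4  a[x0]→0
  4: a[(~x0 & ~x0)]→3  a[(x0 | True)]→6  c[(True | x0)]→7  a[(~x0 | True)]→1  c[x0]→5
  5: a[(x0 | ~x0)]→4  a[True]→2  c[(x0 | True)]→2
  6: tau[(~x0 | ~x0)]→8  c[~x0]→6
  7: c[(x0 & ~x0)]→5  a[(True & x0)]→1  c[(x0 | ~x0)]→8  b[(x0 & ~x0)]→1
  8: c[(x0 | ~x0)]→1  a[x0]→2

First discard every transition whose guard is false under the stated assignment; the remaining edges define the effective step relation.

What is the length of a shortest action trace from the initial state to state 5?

BFS to 5:
  Layer 0: {0}
  Layer 1: {8}
  Layer 2: {1}
  Layer 3: {4}
  Layer 4: {3,6,7}
5 never appears.

Answer: UNREACHABLE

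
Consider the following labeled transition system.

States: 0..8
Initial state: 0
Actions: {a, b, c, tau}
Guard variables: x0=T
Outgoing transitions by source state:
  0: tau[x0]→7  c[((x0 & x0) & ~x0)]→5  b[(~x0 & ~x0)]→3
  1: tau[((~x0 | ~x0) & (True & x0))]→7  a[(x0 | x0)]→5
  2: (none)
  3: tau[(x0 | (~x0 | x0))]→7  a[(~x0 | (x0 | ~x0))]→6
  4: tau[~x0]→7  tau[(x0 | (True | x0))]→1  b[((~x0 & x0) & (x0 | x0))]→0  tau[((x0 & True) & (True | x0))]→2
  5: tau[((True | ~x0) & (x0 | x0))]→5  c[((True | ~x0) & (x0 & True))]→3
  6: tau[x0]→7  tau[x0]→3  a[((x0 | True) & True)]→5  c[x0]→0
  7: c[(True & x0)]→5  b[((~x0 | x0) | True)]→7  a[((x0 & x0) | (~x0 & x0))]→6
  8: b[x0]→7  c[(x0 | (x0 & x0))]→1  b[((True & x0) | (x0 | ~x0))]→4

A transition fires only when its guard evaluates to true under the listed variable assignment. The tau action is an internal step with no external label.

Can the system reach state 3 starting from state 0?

Guard filter leaves 18 enabled edge(s).
depth 0: {0}
depth 1: {7}  now seen {0,7}
depth 2: {5,6}  now seen {0,5,6,7}
depth 3: {3}  now seen {0,3,5,6,7}
R = {0,3,5,6,7}
trace reaching 3: tau·c·c

Answer: REACHABLE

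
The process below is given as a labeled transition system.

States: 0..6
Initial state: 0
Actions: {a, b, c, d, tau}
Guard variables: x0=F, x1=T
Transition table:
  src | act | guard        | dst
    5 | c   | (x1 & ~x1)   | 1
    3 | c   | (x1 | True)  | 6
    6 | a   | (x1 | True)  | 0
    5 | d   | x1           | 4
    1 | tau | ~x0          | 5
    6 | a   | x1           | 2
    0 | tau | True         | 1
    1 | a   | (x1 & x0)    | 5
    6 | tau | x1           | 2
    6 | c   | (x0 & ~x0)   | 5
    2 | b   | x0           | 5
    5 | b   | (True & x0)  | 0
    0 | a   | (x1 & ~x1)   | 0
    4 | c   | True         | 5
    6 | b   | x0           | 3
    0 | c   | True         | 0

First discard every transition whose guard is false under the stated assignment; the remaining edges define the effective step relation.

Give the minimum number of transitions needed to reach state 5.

BFS to 5:
  L0 = {0}
  L1 = {1}
  L2 = {5}
first hit 5 at d=2 via tau·tau

Answer: 2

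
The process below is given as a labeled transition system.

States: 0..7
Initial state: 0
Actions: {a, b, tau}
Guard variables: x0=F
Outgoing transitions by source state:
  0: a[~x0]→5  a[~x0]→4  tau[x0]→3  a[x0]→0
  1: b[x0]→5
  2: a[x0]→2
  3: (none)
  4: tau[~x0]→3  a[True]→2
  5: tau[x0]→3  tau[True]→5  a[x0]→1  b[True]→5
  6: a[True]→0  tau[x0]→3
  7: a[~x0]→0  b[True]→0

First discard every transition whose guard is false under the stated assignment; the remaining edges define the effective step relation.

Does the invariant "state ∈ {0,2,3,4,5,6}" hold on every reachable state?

Inv-set: {0,2,3,4,5,6}
Reach set: {0,2,3,4,5}
  0: ok
  2: ok
  3: ok
  4: ok
  5: ok

Answer: INVARIANT HOLDS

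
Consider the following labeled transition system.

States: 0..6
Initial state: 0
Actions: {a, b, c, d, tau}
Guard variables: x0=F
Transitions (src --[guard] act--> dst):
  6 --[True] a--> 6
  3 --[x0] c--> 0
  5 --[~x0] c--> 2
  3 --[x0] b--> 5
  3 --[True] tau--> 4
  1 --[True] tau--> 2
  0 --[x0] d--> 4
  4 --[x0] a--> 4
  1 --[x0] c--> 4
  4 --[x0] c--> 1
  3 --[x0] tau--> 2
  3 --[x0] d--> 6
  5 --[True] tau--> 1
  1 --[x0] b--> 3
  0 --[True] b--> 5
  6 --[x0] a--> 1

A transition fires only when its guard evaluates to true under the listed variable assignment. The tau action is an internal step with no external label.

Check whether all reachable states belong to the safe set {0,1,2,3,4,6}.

Answer: INVARIANT VIOLATED at state 5

Working:
Inv-set: {0,1,2,3,4,6}
R = {0,1,2,5}
  0: ok
  1: ok
  2: ok
  5: ✗ unsafe
witness against invariant: b → 5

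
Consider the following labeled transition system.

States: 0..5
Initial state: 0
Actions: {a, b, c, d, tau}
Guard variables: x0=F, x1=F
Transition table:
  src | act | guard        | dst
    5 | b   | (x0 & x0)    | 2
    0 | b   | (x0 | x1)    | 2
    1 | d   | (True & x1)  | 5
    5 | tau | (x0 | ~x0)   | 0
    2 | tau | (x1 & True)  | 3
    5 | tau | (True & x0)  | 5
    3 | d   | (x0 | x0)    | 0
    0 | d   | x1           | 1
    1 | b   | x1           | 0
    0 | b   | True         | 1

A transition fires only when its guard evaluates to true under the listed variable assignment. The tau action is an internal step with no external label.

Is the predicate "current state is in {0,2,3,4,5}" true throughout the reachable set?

Allowed set {0,2,3,4,5}
R = {0,1}
  0: ok
  1: VIOLATES
witness against invariant: b → 1

Answer: INVARIANT VIOLATED at state 1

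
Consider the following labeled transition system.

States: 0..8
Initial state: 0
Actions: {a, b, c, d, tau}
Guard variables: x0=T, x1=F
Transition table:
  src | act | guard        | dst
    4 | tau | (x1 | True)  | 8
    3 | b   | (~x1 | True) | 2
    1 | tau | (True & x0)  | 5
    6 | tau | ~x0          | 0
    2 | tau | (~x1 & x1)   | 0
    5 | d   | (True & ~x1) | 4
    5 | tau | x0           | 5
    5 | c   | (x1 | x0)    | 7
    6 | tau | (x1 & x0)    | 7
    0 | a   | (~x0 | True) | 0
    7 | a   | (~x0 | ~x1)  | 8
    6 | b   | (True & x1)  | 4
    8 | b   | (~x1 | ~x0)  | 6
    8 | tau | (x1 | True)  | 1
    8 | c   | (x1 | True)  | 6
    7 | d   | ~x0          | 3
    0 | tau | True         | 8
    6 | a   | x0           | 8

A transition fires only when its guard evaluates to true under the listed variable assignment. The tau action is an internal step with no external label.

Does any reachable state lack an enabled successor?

Reachable = {0,1,4,5,6,7,8}
  0: a→0  tau→8  [deg 2]
  1: tau→5  [deg 1]
  4: tau→8  [deg 1]
  5: c→7  d→4  tau→5  [deg 3]
  6: a→8  [deg 1]
  7: a→8  [deg 1]
  8: b→6  c→6  tau→1  [deg 3]

Answer: DEADLOCK-FREE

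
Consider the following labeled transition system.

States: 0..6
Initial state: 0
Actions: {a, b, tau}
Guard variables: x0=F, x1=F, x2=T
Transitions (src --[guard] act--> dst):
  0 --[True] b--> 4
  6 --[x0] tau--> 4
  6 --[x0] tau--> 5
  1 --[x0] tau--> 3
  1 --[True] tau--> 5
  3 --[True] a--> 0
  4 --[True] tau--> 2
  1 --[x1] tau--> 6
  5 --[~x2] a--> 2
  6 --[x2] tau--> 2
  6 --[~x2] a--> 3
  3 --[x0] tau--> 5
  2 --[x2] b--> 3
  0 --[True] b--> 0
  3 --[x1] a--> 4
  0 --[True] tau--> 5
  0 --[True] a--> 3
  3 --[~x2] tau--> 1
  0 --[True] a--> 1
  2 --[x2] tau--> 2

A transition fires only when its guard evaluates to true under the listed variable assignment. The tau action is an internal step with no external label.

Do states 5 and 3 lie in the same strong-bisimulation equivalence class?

Bisimulation quotient by refinement:
  P[0] = {{0,1,2,3,4,5,6}}
  P[1] = {{0},{1,4,6},{2},{3},{5}}
  P[2] = {{0},{1},{2},{3},{4,6},{5}}
6 equivalence class(es) (converged in 3)
[5]={5}  [3]={3}

Answer: NOT BISIMILAR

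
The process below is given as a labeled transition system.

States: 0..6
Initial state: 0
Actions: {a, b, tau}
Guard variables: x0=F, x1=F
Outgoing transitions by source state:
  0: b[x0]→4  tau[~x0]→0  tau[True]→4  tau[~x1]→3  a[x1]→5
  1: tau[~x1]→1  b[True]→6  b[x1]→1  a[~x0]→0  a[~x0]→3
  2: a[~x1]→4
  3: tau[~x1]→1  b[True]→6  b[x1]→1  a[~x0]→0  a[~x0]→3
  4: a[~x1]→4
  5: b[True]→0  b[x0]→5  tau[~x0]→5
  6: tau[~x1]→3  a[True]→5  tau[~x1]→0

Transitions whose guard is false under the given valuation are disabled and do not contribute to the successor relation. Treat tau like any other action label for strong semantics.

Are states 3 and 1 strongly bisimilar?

Refine partition for ~:
  P[0] = {{0,1,2,3,4,5,6}}
  P[1] = {{0},{1,3},{2,4},{5},{6}}
Fixed point at round 2; 5 class(es).
class of 3: {1,3}; class of 1: {1,3}

Answer: BISIMILAR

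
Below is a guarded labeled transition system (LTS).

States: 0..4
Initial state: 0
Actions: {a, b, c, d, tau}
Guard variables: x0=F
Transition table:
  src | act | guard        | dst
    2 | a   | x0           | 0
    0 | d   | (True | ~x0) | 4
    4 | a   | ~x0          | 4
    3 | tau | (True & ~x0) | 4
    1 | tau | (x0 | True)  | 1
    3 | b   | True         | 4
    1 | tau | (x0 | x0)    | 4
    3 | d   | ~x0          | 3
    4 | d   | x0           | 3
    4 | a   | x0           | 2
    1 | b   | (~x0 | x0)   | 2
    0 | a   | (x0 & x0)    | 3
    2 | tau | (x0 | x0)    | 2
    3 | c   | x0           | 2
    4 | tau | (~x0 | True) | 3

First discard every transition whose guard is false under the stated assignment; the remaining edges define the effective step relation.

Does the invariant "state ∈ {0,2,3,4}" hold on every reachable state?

Answer: INVARIANT HOLDS

Working:
Safe = {0,2,3,4}
Reach set: {0,3,4}
  0: ok
  3: ok
  4: ok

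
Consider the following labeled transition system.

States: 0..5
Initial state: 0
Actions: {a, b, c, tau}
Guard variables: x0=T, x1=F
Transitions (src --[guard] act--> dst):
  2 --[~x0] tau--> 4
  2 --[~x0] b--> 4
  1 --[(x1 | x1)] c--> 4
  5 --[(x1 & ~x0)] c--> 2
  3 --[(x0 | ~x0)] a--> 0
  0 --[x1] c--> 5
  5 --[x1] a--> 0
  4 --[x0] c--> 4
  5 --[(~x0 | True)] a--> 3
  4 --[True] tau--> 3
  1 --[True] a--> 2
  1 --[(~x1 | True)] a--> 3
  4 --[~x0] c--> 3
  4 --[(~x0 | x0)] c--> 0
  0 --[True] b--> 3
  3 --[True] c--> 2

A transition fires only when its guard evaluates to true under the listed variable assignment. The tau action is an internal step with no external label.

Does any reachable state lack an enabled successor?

R = {0,2,3}
  0: b→3  [1 out]
  2: ∅  [deadlock]
  3: a→0  c→2  [2 out]
Path to 2: b·c

Answer: DEADLOCK at state 2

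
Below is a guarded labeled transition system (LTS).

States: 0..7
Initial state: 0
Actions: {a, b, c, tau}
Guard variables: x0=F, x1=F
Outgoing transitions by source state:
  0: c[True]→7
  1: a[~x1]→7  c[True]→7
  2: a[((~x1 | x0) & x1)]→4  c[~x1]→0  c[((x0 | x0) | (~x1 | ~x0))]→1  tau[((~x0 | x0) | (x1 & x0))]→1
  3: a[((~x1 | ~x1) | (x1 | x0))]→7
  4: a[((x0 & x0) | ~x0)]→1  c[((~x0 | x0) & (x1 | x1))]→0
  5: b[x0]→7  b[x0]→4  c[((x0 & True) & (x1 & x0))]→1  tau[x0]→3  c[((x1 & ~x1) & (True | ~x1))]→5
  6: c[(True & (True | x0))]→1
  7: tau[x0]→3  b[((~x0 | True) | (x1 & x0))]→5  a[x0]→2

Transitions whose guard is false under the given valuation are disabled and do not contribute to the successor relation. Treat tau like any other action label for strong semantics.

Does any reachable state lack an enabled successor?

Answer: DEADLOCK at state 5

Working:
R = {0,5,7}
  0: c→7  [1 exit(s)]
  5: ∅  [STUCK]
  7: b→5  [1 exit(s)]
trace reaching 5: c·b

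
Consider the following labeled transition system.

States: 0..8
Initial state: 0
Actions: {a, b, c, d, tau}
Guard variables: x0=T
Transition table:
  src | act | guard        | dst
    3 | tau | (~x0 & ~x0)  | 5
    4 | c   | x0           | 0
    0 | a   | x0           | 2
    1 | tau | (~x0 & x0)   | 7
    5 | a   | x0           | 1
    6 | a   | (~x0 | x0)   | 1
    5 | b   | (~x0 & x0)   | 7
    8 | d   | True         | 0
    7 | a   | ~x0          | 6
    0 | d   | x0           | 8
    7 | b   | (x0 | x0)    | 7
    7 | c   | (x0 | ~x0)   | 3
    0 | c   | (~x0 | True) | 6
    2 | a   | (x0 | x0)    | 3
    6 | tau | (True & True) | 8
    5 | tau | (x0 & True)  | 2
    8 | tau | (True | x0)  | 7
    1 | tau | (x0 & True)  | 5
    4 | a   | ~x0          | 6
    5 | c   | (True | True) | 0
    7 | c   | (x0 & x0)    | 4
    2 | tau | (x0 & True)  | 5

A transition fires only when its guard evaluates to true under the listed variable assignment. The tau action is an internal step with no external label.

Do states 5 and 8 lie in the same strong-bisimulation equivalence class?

Refine partition for ~:
  P[0] = {{0,1,2,3,4,5,6,7,8}}
  P[1] = {{0},{1},{2,6},{3},{4},{5},{7},{8}}
  P[2] = {{0},{1},{2},{3},{4},{5},{6},{7},{8}}
stable after 3 split(s): 9 block(s)
5∈{5}, 8∈{8}

Answer: NOT BISIMILAR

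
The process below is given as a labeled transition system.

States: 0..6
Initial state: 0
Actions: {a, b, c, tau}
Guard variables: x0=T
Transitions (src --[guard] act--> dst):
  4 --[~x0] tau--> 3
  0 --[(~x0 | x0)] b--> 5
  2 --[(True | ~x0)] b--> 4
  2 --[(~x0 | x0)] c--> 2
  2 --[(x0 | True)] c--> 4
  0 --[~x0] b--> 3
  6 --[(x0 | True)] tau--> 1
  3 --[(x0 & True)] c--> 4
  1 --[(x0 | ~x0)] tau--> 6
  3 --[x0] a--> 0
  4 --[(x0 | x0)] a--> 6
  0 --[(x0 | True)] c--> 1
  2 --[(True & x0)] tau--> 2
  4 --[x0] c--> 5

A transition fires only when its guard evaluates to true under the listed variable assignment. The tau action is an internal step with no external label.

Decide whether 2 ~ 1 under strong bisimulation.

Answer: NOT BISIMILAR

Working:
Bisimulation quotient by refinement:
  round 0: {{0,1,2,3,4,5,6}}
  round 1: {{0},{1,6},{2},{3,4},{5}}
  round 2: {{0},{1,6},{2},{3},{4},{5}}
Fixed point at round 3; 6 class(es).
2∈{2}, 1∈{1,6}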